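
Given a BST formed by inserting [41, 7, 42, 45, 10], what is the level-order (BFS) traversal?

Tree insertion order: [41, 7, 42, 45, 10]
Tree (level-order array): [41, 7, 42, None, 10, None, 45]
BFS from the root, enqueuing left then right child of each popped node:
  queue [41] -> pop 41, enqueue [7, 42], visited so far: [41]
  queue [7, 42] -> pop 7, enqueue [10], visited so far: [41, 7]
  queue [42, 10] -> pop 42, enqueue [45], visited so far: [41, 7, 42]
  queue [10, 45] -> pop 10, enqueue [none], visited so far: [41, 7, 42, 10]
  queue [45] -> pop 45, enqueue [none], visited so far: [41, 7, 42, 10, 45]
Result: [41, 7, 42, 10, 45]


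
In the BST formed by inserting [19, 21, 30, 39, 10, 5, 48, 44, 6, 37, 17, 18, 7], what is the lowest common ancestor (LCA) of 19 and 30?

Tree insertion order: [19, 21, 30, 39, 10, 5, 48, 44, 6, 37, 17, 18, 7]
Tree (level-order array): [19, 10, 21, 5, 17, None, 30, None, 6, None, 18, None, 39, None, 7, None, None, 37, 48, None, None, None, None, 44]
In a BST, the LCA of p=19, q=30 is the first node v on the
root-to-leaf path with p <= v <= q (go left if both < v, right if both > v).
Walk from root:
  at 19: 19 <= 19 <= 30, this is the LCA
LCA = 19


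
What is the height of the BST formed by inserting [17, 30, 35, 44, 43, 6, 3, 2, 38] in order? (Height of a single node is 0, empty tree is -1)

Insertion order: [17, 30, 35, 44, 43, 6, 3, 2, 38]
Tree (level-order array): [17, 6, 30, 3, None, None, 35, 2, None, None, 44, None, None, 43, None, 38]
Compute height bottom-up (empty subtree = -1):
  height(2) = 1 + max(-1, -1) = 0
  height(3) = 1 + max(0, -1) = 1
  height(6) = 1 + max(1, -1) = 2
  height(38) = 1 + max(-1, -1) = 0
  height(43) = 1 + max(0, -1) = 1
  height(44) = 1 + max(1, -1) = 2
  height(35) = 1 + max(-1, 2) = 3
  height(30) = 1 + max(-1, 3) = 4
  height(17) = 1 + max(2, 4) = 5
Height = 5


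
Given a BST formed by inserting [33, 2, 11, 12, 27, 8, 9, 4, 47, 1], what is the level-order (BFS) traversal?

Tree insertion order: [33, 2, 11, 12, 27, 8, 9, 4, 47, 1]
Tree (level-order array): [33, 2, 47, 1, 11, None, None, None, None, 8, 12, 4, 9, None, 27]
BFS from the root, enqueuing left then right child of each popped node:
  queue [33] -> pop 33, enqueue [2, 47], visited so far: [33]
  queue [2, 47] -> pop 2, enqueue [1, 11], visited so far: [33, 2]
  queue [47, 1, 11] -> pop 47, enqueue [none], visited so far: [33, 2, 47]
  queue [1, 11] -> pop 1, enqueue [none], visited so far: [33, 2, 47, 1]
  queue [11] -> pop 11, enqueue [8, 12], visited so far: [33, 2, 47, 1, 11]
  queue [8, 12] -> pop 8, enqueue [4, 9], visited so far: [33, 2, 47, 1, 11, 8]
  queue [12, 4, 9] -> pop 12, enqueue [27], visited so far: [33, 2, 47, 1, 11, 8, 12]
  queue [4, 9, 27] -> pop 4, enqueue [none], visited so far: [33, 2, 47, 1, 11, 8, 12, 4]
  queue [9, 27] -> pop 9, enqueue [none], visited so far: [33, 2, 47, 1, 11, 8, 12, 4, 9]
  queue [27] -> pop 27, enqueue [none], visited so far: [33, 2, 47, 1, 11, 8, 12, 4, 9, 27]
Result: [33, 2, 47, 1, 11, 8, 12, 4, 9, 27]


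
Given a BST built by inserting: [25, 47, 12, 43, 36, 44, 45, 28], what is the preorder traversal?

Tree insertion order: [25, 47, 12, 43, 36, 44, 45, 28]
Tree (level-order array): [25, 12, 47, None, None, 43, None, 36, 44, 28, None, None, 45]
Preorder traversal: [25, 12, 47, 43, 36, 28, 44, 45]


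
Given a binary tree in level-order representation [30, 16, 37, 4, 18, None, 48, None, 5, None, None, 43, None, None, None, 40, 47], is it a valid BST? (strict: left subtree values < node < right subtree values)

Level-order array: [30, 16, 37, 4, 18, None, 48, None, 5, None, None, 43, None, None, None, 40, 47]
Validate using subtree bounds (lo, hi): at each node, require lo < value < hi,
then recurse left with hi=value and right with lo=value.
Preorder trace (stopping at first violation):
  at node 30 with bounds (-inf, +inf): OK
  at node 16 with bounds (-inf, 30): OK
  at node 4 with bounds (-inf, 16): OK
  at node 5 with bounds (4, 16): OK
  at node 18 with bounds (16, 30): OK
  at node 37 with bounds (30, +inf): OK
  at node 48 with bounds (37, +inf): OK
  at node 43 with bounds (37, 48): OK
  at node 40 with bounds (37, 43): OK
  at node 47 with bounds (43, 48): OK
No violation found at any node.
Result: Valid BST


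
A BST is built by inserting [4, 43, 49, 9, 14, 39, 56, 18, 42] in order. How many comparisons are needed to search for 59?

Search path for 59: 4 -> 43 -> 49 -> 56
Found: False
Comparisons: 4


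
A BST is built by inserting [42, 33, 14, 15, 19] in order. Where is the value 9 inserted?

Starting tree (level order): [42, 33, None, 14, None, None, 15, None, 19]
Insertion path: 42 -> 33 -> 14
Result: insert 9 as left child of 14
Final tree (level order): [42, 33, None, 14, None, 9, 15, None, None, None, 19]


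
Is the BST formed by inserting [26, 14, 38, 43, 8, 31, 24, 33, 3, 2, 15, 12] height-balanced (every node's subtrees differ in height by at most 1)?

Tree (level-order array): [26, 14, 38, 8, 24, 31, 43, 3, 12, 15, None, None, 33, None, None, 2]
Definition: a tree is height-balanced if, at every node, |h(left) - h(right)| <= 1 (empty subtree has height -1).
Bottom-up per-node check:
  node 2: h_left=-1, h_right=-1, diff=0 [OK], height=0
  node 3: h_left=0, h_right=-1, diff=1 [OK], height=1
  node 12: h_left=-1, h_right=-1, diff=0 [OK], height=0
  node 8: h_left=1, h_right=0, diff=1 [OK], height=2
  node 15: h_left=-1, h_right=-1, diff=0 [OK], height=0
  node 24: h_left=0, h_right=-1, diff=1 [OK], height=1
  node 14: h_left=2, h_right=1, diff=1 [OK], height=3
  node 33: h_left=-1, h_right=-1, diff=0 [OK], height=0
  node 31: h_left=-1, h_right=0, diff=1 [OK], height=1
  node 43: h_left=-1, h_right=-1, diff=0 [OK], height=0
  node 38: h_left=1, h_right=0, diff=1 [OK], height=2
  node 26: h_left=3, h_right=2, diff=1 [OK], height=4
All nodes satisfy the balance condition.
Result: Balanced


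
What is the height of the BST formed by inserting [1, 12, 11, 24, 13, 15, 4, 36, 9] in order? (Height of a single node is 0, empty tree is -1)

Insertion order: [1, 12, 11, 24, 13, 15, 4, 36, 9]
Tree (level-order array): [1, None, 12, 11, 24, 4, None, 13, 36, None, 9, None, 15]
Compute height bottom-up (empty subtree = -1):
  height(9) = 1 + max(-1, -1) = 0
  height(4) = 1 + max(-1, 0) = 1
  height(11) = 1 + max(1, -1) = 2
  height(15) = 1 + max(-1, -1) = 0
  height(13) = 1 + max(-1, 0) = 1
  height(36) = 1 + max(-1, -1) = 0
  height(24) = 1 + max(1, 0) = 2
  height(12) = 1 + max(2, 2) = 3
  height(1) = 1 + max(-1, 3) = 4
Height = 4


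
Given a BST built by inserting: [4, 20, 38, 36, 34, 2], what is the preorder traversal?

Tree insertion order: [4, 20, 38, 36, 34, 2]
Tree (level-order array): [4, 2, 20, None, None, None, 38, 36, None, 34]
Preorder traversal: [4, 2, 20, 38, 36, 34]


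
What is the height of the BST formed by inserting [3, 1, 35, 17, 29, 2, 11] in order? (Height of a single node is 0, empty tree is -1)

Insertion order: [3, 1, 35, 17, 29, 2, 11]
Tree (level-order array): [3, 1, 35, None, 2, 17, None, None, None, 11, 29]
Compute height bottom-up (empty subtree = -1):
  height(2) = 1 + max(-1, -1) = 0
  height(1) = 1 + max(-1, 0) = 1
  height(11) = 1 + max(-1, -1) = 0
  height(29) = 1 + max(-1, -1) = 0
  height(17) = 1 + max(0, 0) = 1
  height(35) = 1 + max(1, -1) = 2
  height(3) = 1 + max(1, 2) = 3
Height = 3


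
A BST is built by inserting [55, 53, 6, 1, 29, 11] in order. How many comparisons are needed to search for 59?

Search path for 59: 55
Found: False
Comparisons: 1


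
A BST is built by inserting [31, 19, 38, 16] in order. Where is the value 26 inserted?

Starting tree (level order): [31, 19, 38, 16]
Insertion path: 31 -> 19
Result: insert 26 as right child of 19
Final tree (level order): [31, 19, 38, 16, 26]


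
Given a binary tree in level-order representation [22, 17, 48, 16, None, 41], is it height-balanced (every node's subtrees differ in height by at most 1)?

Tree (level-order array): [22, 17, 48, 16, None, 41]
Definition: a tree is height-balanced if, at every node, |h(left) - h(right)| <= 1 (empty subtree has height -1).
Bottom-up per-node check:
  node 16: h_left=-1, h_right=-1, diff=0 [OK], height=0
  node 17: h_left=0, h_right=-1, diff=1 [OK], height=1
  node 41: h_left=-1, h_right=-1, diff=0 [OK], height=0
  node 48: h_left=0, h_right=-1, diff=1 [OK], height=1
  node 22: h_left=1, h_right=1, diff=0 [OK], height=2
All nodes satisfy the balance condition.
Result: Balanced


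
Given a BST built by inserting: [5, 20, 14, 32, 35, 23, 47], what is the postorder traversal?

Tree insertion order: [5, 20, 14, 32, 35, 23, 47]
Tree (level-order array): [5, None, 20, 14, 32, None, None, 23, 35, None, None, None, 47]
Postorder traversal: [14, 23, 47, 35, 32, 20, 5]


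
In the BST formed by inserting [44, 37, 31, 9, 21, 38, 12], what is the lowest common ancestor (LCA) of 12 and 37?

Tree insertion order: [44, 37, 31, 9, 21, 38, 12]
Tree (level-order array): [44, 37, None, 31, 38, 9, None, None, None, None, 21, 12]
In a BST, the LCA of p=12, q=37 is the first node v on the
root-to-leaf path with p <= v <= q (go left if both < v, right if both > v).
Walk from root:
  at 44: both 12 and 37 < 44, go left
  at 37: 12 <= 37 <= 37, this is the LCA
LCA = 37


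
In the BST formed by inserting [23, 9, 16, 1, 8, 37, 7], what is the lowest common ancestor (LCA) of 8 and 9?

Tree insertion order: [23, 9, 16, 1, 8, 37, 7]
Tree (level-order array): [23, 9, 37, 1, 16, None, None, None, 8, None, None, 7]
In a BST, the LCA of p=8, q=9 is the first node v on the
root-to-leaf path with p <= v <= q (go left if both < v, right if both > v).
Walk from root:
  at 23: both 8 and 9 < 23, go left
  at 9: 8 <= 9 <= 9, this is the LCA
LCA = 9


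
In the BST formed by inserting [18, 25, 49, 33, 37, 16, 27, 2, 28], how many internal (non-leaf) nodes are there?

Tree built from: [18, 25, 49, 33, 37, 16, 27, 2, 28]
Tree (level-order array): [18, 16, 25, 2, None, None, 49, None, None, 33, None, 27, 37, None, 28]
Rule: An internal node has at least one child.
Per-node child counts:
  node 18: 2 child(ren)
  node 16: 1 child(ren)
  node 2: 0 child(ren)
  node 25: 1 child(ren)
  node 49: 1 child(ren)
  node 33: 2 child(ren)
  node 27: 1 child(ren)
  node 28: 0 child(ren)
  node 37: 0 child(ren)
Matching nodes: [18, 16, 25, 49, 33, 27]
Count of internal (non-leaf) nodes: 6


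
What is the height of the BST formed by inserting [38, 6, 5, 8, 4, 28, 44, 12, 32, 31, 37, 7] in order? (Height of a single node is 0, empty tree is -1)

Insertion order: [38, 6, 5, 8, 4, 28, 44, 12, 32, 31, 37, 7]
Tree (level-order array): [38, 6, 44, 5, 8, None, None, 4, None, 7, 28, None, None, None, None, 12, 32, None, None, 31, 37]
Compute height bottom-up (empty subtree = -1):
  height(4) = 1 + max(-1, -1) = 0
  height(5) = 1 + max(0, -1) = 1
  height(7) = 1 + max(-1, -1) = 0
  height(12) = 1 + max(-1, -1) = 0
  height(31) = 1 + max(-1, -1) = 0
  height(37) = 1 + max(-1, -1) = 0
  height(32) = 1 + max(0, 0) = 1
  height(28) = 1 + max(0, 1) = 2
  height(8) = 1 + max(0, 2) = 3
  height(6) = 1 + max(1, 3) = 4
  height(44) = 1 + max(-1, -1) = 0
  height(38) = 1 + max(4, 0) = 5
Height = 5


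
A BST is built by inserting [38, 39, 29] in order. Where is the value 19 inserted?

Starting tree (level order): [38, 29, 39]
Insertion path: 38 -> 29
Result: insert 19 as left child of 29
Final tree (level order): [38, 29, 39, 19]


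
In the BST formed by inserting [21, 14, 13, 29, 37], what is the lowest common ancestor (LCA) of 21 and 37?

Tree insertion order: [21, 14, 13, 29, 37]
Tree (level-order array): [21, 14, 29, 13, None, None, 37]
In a BST, the LCA of p=21, q=37 is the first node v on the
root-to-leaf path with p <= v <= q (go left if both < v, right if both > v).
Walk from root:
  at 21: 21 <= 21 <= 37, this is the LCA
LCA = 21


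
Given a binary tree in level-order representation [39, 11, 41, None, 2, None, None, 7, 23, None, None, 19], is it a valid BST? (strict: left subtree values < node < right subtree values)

Level-order array: [39, 11, 41, None, 2, None, None, 7, 23, None, None, 19]
Validate using subtree bounds (lo, hi): at each node, require lo < value < hi,
then recurse left with hi=value and right with lo=value.
Preorder trace (stopping at first violation):
  at node 39 with bounds (-inf, +inf): OK
  at node 11 with bounds (-inf, 39): OK
  at node 2 with bounds (11, 39): VIOLATION
Node 2 violates its bound: not (11 < 2 < 39).
Result: Not a valid BST


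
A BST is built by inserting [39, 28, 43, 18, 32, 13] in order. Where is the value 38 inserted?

Starting tree (level order): [39, 28, 43, 18, 32, None, None, 13]
Insertion path: 39 -> 28 -> 32
Result: insert 38 as right child of 32
Final tree (level order): [39, 28, 43, 18, 32, None, None, 13, None, None, 38]


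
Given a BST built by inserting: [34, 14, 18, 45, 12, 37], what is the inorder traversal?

Tree insertion order: [34, 14, 18, 45, 12, 37]
Tree (level-order array): [34, 14, 45, 12, 18, 37]
Inorder traversal: [12, 14, 18, 34, 37, 45]


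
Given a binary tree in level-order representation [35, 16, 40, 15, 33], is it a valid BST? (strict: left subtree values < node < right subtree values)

Level-order array: [35, 16, 40, 15, 33]
Validate using subtree bounds (lo, hi): at each node, require lo < value < hi,
then recurse left with hi=value and right with lo=value.
Preorder trace (stopping at first violation):
  at node 35 with bounds (-inf, +inf): OK
  at node 16 with bounds (-inf, 35): OK
  at node 15 with bounds (-inf, 16): OK
  at node 33 with bounds (16, 35): OK
  at node 40 with bounds (35, +inf): OK
No violation found at any node.
Result: Valid BST


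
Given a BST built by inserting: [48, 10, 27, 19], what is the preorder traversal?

Tree insertion order: [48, 10, 27, 19]
Tree (level-order array): [48, 10, None, None, 27, 19]
Preorder traversal: [48, 10, 27, 19]


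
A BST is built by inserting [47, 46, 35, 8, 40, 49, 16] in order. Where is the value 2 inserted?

Starting tree (level order): [47, 46, 49, 35, None, None, None, 8, 40, None, 16]
Insertion path: 47 -> 46 -> 35 -> 8
Result: insert 2 as left child of 8
Final tree (level order): [47, 46, 49, 35, None, None, None, 8, 40, 2, 16]


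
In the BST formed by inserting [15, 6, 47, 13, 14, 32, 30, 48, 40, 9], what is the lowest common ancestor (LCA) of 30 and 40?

Tree insertion order: [15, 6, 47, 13, 14, 32, 30, 48, 40, 9]
Tree (level-order array): [15, 6, 47, None, 13, 32, 48, 9, 14, 30, 40]
In a BST, the LCA of p=30, q=40 is the first node v on the
root-to-leaf path with p <= v <= q (go left if both < v, right if both > v).
Walk from root:
  at 15: both 30 and 40 > 15, go right
  at 47: both 30 and 40 < 47, go left
  at 32: 30 <= 32 <= 40, this is the LCA
LCA = 32


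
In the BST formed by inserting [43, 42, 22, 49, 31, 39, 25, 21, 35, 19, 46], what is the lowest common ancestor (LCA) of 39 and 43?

Tree insertion order: [43, 42, 22, 49, 31, 39, 25, 21, 35, 19, 46]
Tree (level-order array): [43, 42, 49, 22, None, 46, None, 21, 31, None, None, 19, None, 25, 39, None, None, None, None, 35]
In a BST, the LCA of p=39, q=43 is the first node v on the
root-to-leaf path with p <= v <= q (go left if both < v, right if both > v).
Walk from root:
  at 43: 39 <= 43 <= 43, this is the LCA
LCA = 43


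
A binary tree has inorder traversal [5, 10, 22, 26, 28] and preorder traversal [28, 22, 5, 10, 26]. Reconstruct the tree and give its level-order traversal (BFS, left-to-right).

Inorder:  [5, 10, 22, 26, 28]
Preorder: [28, 22, 5, 10, 26]
Algorithm: preorder visits root first, so consume preorder in order;
for each root, split the current inorder slice at that value into
left-subtree inorder and right-subtree inorder, then recurse.
Recursive splits:
  root=28; inorder splits into left=[5, 10, 22, 26], right=[]
  root=22; inorder splits into left=[5, 10], right=[26]
  root=5; inorder splits into left=[], right=[10]
  root=10; inorder splits into left=[], right=[]
  root=26; inorder splits into left=[], right=[]
Reconstructed level-order: [28, 22, 5, 26, 10]


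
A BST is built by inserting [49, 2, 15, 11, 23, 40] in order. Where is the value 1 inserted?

Starting tree (level order): [49, 2, None, None, 15, 11, 23, None, None, None, 40]
Insertion path: 49 -> 2
Result: insert 1 as left child of 2
Final tree (level order): [49, 2, None, 1, 15, None, None, 11, 23, None, None, None, 40]


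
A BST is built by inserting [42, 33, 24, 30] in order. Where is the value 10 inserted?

Starting tree (level order): [42, 33, None, 24, None, None, 30]
Insertion path: 42 -> 33 -> 24
Result: insert 10 as left child of 24
Final tree (level order): [42, 33, None, 24, None, 10, 30]


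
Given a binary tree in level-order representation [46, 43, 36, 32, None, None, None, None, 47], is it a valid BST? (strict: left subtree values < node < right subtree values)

Level-order array: [46, 43, 36, 32, None, None, None, None, 47]
Validate using subtree bounds (lo, hi): at each node, require lo < value < hi,
then recurse left with hi=value and right with lo=value.
Preorder trace (stopping at first violation):
  at node 46 with bounds (-inf, +inf): OK
  at node 43 with bounds (-inf, 46): OK
  at node 32 with bounds (-inf, 43): OK
  at node 47 with bounds (32, 43): VIOLATION
Node 47 violates its bound: not (32 < 47 < 43).
Result: Not a valid BST


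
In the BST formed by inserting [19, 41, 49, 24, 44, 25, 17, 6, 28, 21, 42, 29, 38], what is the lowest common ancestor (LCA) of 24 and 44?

Tree insertion order: [19, 41, 49, 24, 44, 25, 17, 6, 28, 21, 42, 29, 38]
Tree (level-order array): [19, 17, 41, 6, None, 24, 49, None, None, 21, 25, 44, None, None, None, None, 28, 42, None, None, 29, None, None, None, 38]
In a BST, the LCA of p=24, q=44 is the first node v on the
root-to-leaf path with p <= v <= q (go left if both < v, right if both > v).
Walk from root:
  at 19: both 24 and 44 > 19, go right
  at 41: 24 <= 41 <= 44, this is the LCA
LCA = 41


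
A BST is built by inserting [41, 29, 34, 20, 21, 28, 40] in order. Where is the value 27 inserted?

Starting tree (level order): [41, 29, None, 20, 34, None, 21, None, 40, None, 28]
Insertion path: 41 -> 29 -> 20 -> 21 -> 28
Result: insert 27 as left child of 28
Final tree (level order): [41, 29, None, 20, 34, None, 21, None, 40, None, 28, None, None, 27]


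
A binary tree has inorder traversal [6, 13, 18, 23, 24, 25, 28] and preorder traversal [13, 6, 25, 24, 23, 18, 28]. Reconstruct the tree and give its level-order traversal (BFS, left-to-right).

Inorder:  [6, 13, 18, 23, 24, 25, 28]
Preorder: [13, 6, 25, 24, 23, 18, 28]
Algorithm: preorder visits root first, so consume preorder in order;
for each root, split the current inorder slice at that value into
left-subtree inorder and right-subtree inorder, then recurse.
Recursive splits:
  root=13; inorder splits into left=[6], right=[18, 23, 24, 25, 28]
  root=6; inorder splits into left=[], right=[]
  root=25; inorder splits into left=[18, 23, 24], right=[28]
  root=24; inorder splits into left=[18, 23], right=[]
  root=23; inorder splits into left=[18], right=[]
  root=18; inorder splits into left=[], right=[]
  root=28; inorder splits into left=[], right=[]
Reconstructed level-order: [13, 6, 25, 24, 28, 23, 18]


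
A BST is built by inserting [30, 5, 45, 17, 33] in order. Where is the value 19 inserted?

Starting tree (level order): [30, 5, 45, None, 17, 33]
Insertion path: 30 -> 5 -> 17
Result: insert 19 as right child of 17
Final tree (level order): [30, 5, 45, None, 17, 33, None, None, 19]


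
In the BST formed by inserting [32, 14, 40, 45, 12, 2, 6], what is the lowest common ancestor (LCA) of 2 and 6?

Tree insertion order: [32, 14, 40, 45, 12, 2, 6]
Tree (level-order array): [32, 14, 40, 12, None, None, 45, 2, None, None, None, None, 6]
In a BST, the LCA of p=2, q=6 is the first node v on the
root-to-leaf path with p <= v <= q (go left if both < v, right if both > v).
Walk from root:
  at 32: both 2 and 6 < 32, go left
  at 14: both 2 and 6 < 14, go left
  at 12: both 2 and 6 < 12, go left
  at 2: 2 <= 2 <= 6, this is the LCA
LCA = 2


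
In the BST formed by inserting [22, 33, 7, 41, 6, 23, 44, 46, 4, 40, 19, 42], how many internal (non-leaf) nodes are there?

Tree built from: [22, 33, 7, 41, 6, 23, 44, 46, 4, 40, 19, 42]
Tree (level-order array): [22, 7, 33, 6, 19, 23, 41, 4, None, None, None, None, None, 40, 44, None, None, None, None, 42, 46]
Rule: An internal node has at least one child.
Per-node child counts:
  node 22: 2 child(ren)
  node 7: 2 child(ren)
  node 6: 1 child(ren)
  node 4: 0 child(ren)
  node 19: 0 child(ren)
  node 33: 2 child(ren)
  node 23: 0 child(ren)
  node 41: 2 child(ren)
  node 40: 0 child(ren)
  node 44: 2 child(ren)
  node 42: 0 child(ren)
  node 46: 0 child(ren)
Matching nodes: [22, 7, 6, 33, 41, 44]
Count of internal (non-leaf) nodes: 6


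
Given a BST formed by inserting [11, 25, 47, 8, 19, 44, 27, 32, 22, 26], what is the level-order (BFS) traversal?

Tree insertion order: [11, 25, 47, 8, 19, 44, 27, 32, 22, 26]
Tree (level-order array): [11, 8, 25, None, None, 19, 47, None, 22, 44, None, None, None, 27, None, 26, 32]
BFS from the root, enqueuing left then right child of each popped node:
  queue [11] -> pop 11, enqueue [8, 25], visited so far: [11]
  queue [8, 25] -> pop 8, enqueue [none], visited so far: [11, 8]
  queue [25] -> pop 25, enqueue [19, 47], visited so far: [11, 8, 25]
  queue [19, 47] -> pop 19, enqueue [22], visited so far: [11, 8, 25, 19]
  queue [47, 22] -> pop 47, enqueue [44], visited so far: [11, 8, 25, 19, 47]
  queue [22, 44] -> pop 22, enqueue [none], visited so far: [11, 8, 25, 19, 47, 22]
  queue [44] -> pop 44, enqueue [27], visited so far: [11, 8, 25, 19, 47, 22, 44]
  queue [27] -> pop 27, enqueue [26, 32], visited so far: [11, 8, 25, 19, 47, 22, 44, 27]
  queue [26, 32] -> pop 26, enqueue [none], visited so far: [11, 8, 25, 19, 47, 22, 44, 27, 26]
  queue [32] -> pop 32, enqueue [none], visited so far: [11, 8, 25, 19, 47, 22, 44, 27, 26, 32]
Result: [11, 8, 25, 19, 47, 22, 44, 27, 26, 32]


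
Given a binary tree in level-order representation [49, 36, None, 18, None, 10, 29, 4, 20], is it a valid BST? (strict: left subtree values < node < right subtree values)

Level-order array: [49, 36, None, 18, None, 10, 29, 4, 20]
Validate using subtree bounds (lo, hi): at each node, require lo < value < hi,
then recurse left with hi=value and right with lo=value.
Preorder trace (stopping at first violation):
  at node 49 with bounds (-inf, +inf): OK
  at node 36 with bounds (-inf, 49): OK
  at node 18 with bounds (-inf, 36): OK
  at node 10 with bounds (-inf, 18): OK
  at node 4 with bounds (-inf, 10): OK
  at node 20 with bounds (10, 18): VIOLATION
Node 20 violates its bound: not (10 < 20 < 18).
Result: Not a valid BST


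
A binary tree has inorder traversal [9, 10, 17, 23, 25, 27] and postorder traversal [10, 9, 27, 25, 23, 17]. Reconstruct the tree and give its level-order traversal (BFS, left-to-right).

Inorder:   [9, 10, 17, 23, 25, 27]
Postorder: [10, 9, 27, 25, 23, 17]
Algorithm: postorder visits root last, so walk postorder right-to-left;
each value is the root of the current inorder slice — split it at that
value, recurse on the right subtree first, then the left.
Recursive splits:
  root=17; inorder splits into left=[9, 10], right=[23, 25, 27]
  root=23; inorder splits into left=[], right=[25, 27]
  root=25; inorder splits into left=[], right=[27]
  root=27; inorder splits into left=[], right=[]
  root=9; inorder splits into left=[], right=[10]
  root=10; inorder splits into left=[], right=[]
Reconstructed level-order: [17, 9, 23, 10, 25, 27]


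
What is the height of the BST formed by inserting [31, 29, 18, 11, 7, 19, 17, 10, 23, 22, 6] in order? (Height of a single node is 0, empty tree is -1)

Insertion order: [31, 29, 18, 11, 7, 19, 17, 10, 23, 22, 6]
Tree (level-order array): [31, 29, None, 18, None, 11, 19, 7, 17, None, 23, 6, 10, None, None, 22]
Compute height bottom-up (empty subtree = -1):
  height(6) = 1 + max(-1, -1) = 0
  height(10) = 1 + max(-1, -1) = 0
  height(7) = 1 + max(0, 0) = 1
  height(17) = 1 + max(-1, -1) = 0
  height(11) = 1 + max(1, 0) = 2
  height(22) = 1 + max(-1, -1) = 0
  height(23) = 1 + max(0, -1) = 1
  height(19) = 1 + max(-1, 1) = 2
  height(18) = 1 + max(2, 2) = 3
  height(29) = 1 + max(3, -1) = 4
  height(31) = 1 + max(4, -1) = 5
Height = 5


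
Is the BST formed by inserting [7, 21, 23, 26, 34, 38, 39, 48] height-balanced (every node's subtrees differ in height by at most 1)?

Tree (level-order array): [7, None, 21, None, 23, None, 26, None, 34, None, 38, None, 39, None, 48]
Definition: a tree is height-balanced if, at every node, |h(left) - h(right)| <= 1 (empty subtree has height -1).
Bottom-up per-node check:
  node 48: h_left=-1, h_right=-1, diff=0 [OK], height=0
  node 39: h_left=-1, h_right=0, diff=1 [OK], height=1
  node 38: h_left=-1, h_right=1, diff=2 [FAIL (|-1-1|=2 > 1)], height=2
  node 34: h_left=-1, h_right=2, diff=3 [FAIL (|-1-2|=3 > 1)], height=3
  node 26: h_left=-1, h_right=3, diff=4 [FAIL (|-1-3|=4 > 1)], height=4
  node 23: h_left=-1, h_right=4, diff=5 [FAIL (|-1-4|=5 > 1)], height=5
  node 21: h_left=-1, h_right=5, diff=6 [FAIL (|-1-5|=6 > 1)], height=6
  node 7: h_left=-1, h_right=6, diff=7 [FAIL (|-1-6|=7 > 1)], height=7
Node 38 violates the condition: |-1 - 1| = 2 > 1.
Result: Not balanced


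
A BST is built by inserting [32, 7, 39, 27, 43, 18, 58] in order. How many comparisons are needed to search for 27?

Search path for 27: 32 -> 7 -> 27
Found: True
Comparisons: 3


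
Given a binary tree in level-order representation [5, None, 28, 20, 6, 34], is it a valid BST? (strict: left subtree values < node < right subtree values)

Level-order array: [5, None, 28, 20, 6, 34]
Validate using subtree bounds (lo, hi): at each node, require lo < value < hi,
then recurse left with hi=value and right with lo=value.
Preorder trace (stopping at first violation):
  at node 5 with bounds (-inf, +inf): OK
  at node 28 with bounds (5, +inf): OK
  at node 20 with bounds (5, 28): OK
  at node 34 with bounds (5, 20): VIOLATION
Node 34 violates its bound: not (5 < 34 < 20).
Result: Not a valid BST


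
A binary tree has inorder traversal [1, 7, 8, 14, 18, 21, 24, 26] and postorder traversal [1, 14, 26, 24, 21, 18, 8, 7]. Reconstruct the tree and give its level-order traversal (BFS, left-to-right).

Inorder:   [1, 7, 8, 14, 18, 21, 24, 26]
Postorder: [1, 14, 26, 24, 21, 18, 8, 7]
Algorithm: postorder visits root last, so walk postorder right-to-left;
each value is the root of the current inorder slice — split it at that
value, recurse on the right subtree first, then the left.
Recursive splits:
  root=7; inorder splits into left=[1], right=[8, 14, 18, 21, 24, 26]
  root=8; inorder splits into left=[], right=[14, 18, 21, 24, 26]
  root=18; inorder splits into left=[14], right=[21, 24, 26]
  root=21; inorder splits into left=[], right=[24, 26]
  root=24; inorder splits into left=[], right=[26]
  root=26; inorder splits into left=[], right=[]
  root=14; inorder splits into left=[], right=[]
  root=1; inorder splits into left=[], right=[]
Reconstructed level-order: [7, 1, 8, 18, 14, 21, 24, 26]


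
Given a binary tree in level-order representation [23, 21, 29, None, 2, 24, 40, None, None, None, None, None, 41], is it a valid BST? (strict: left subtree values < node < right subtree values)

Level-order array: [23, 21, 29, None, 2, 24, 40, None, None, None, None, None, 41]
Validate using subtree bounds (lo, hi): at each node, require lo < value < hi,
then recurse left with hi=value and right with lo=value.
Preorder trace (stopping at first violation):
  at node 23 with bounds (-inf, +inf): OK
  at node 21 with bounds (-inf, 23): OK
  at node 2 with bounds (21, 23): VIOLATION
Node 2 violates its bound: not (21 < 2 < 23).
Result: Not a valid BST


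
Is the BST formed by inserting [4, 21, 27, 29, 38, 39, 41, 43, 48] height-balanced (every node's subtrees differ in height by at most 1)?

Tree (level-order array): [4, None, 21, None, 27, None, 29, None, 38, None, 39, None, 41, None, 43, None, 48]
Definition: a tree is height-balanced if, at every node, |h(left) - h(right)| <= 1 (empty subtree has height -1).
Bottom-up per-node check:
  node 48: h_left=-1, h_right=-1, diff=0 [OK], height=0
  node 43: h_left=-1, h_right=0, diff=1 [OK], height=1
  node 41: h_left=-1, h_right=1, diff=2 [FAIL (|-1-1|=2 > 1)], height=2
  node 39: h_left=-1, h_right=2, diff=3 [FAIL (|-1-2|=3 > 1)], height=3
  node 38: h_left=-1, h_right=3, diff=4 [FAIL (|-1-3|=4 > 1)], height=4
  node 29: h_left=-1, h_right=4, diff=5 [FAIL (|-1-4|=5 > 1)], height=5
  node 27: h_left=-1, h_right=5, diff=6 [FAIL (|-1-5|=6 > 1)], height=6
  node 21: h_left=-1, h_right=6, diff=7 [FAIL (|-1-6|=7 > 1)], height=7
  node 4: h_left=-1, h_right=7, diff=8 [FAIL (|-1-7|=8 > 1)], height=8
Node 41 violates the condition: |-1 - 1| = 2 > 1.
Result: Not balanced


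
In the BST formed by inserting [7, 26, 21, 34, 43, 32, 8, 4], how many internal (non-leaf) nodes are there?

Tree built from: [7, 26, 21, 34, 43, 32, 8, 4]
Tree (level-order array): [7, 4, 26, None, None, 21, 34, 8, None, 32, 43]
Rule: An internal node has at least one child.
Per-node child counts:
  node 7: 2 child(ren)
  node 4: 0 child(ren)
  node 26: 2 child(ren)
  node 21: 1 child(ren)
  node 8: 0 child(ren)
  node 34: 2 child(ren)
  node 32: 0 child(ren)
  node 43: 0 child(ren)
Matching nodes: [7, 26, 21, 34]
Count of internal (non-leaf) nodes: 4


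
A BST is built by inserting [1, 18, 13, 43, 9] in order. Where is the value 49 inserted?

Starting tree (level order): [1, None, 18, 13, 43, 9]
Insertion path: 1 -> 18 -> 43
Result: insert 49 as right child of 43
Final tree (level order): [1, None, 18, 13, 43, 9, None, None, 49]


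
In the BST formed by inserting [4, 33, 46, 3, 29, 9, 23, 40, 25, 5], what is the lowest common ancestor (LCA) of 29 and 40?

Tree insertion order: [4, 33, 46, 3, 29, 9, 23, 40, 25, 5]
Tree (level-order array): [4, 3, 33, None, None, 29, 46, 9, None, 40, None, 5, 23, None, None, None, None, None, 25]
In a BST, the LCA of p=29, q=40 is the first node v on the
root-to-leaf path with p <= v <= q (go left if both < v, right if both > v).
Walk from root:
  at 4: both 29 and 40 > 4, go right
  at 33: 29 <= 33 <= 40, this is the LCA
LCA = 33


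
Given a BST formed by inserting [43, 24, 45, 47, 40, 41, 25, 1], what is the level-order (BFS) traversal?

Tree insertion order: [43, 24, 45, 47, 40, 41, 25, 1]
Tree (level-order array): [43, 24, 45, 1, 40, None, 47, None, None, 25, 41]
BFS from the root, enqueuing left then right child of each popped node:
  queue [43] -> pop 43, enqueue [24, 45], visited so far: [43]
  queue [24, 45] -> pop 24, enqueue [1, 40], visited so far: [43, 24]
  queue [45, 1, 40] -> pop 45, enqueue [47], visited so far: [43, 24, 45]
  queue [1, 40, 47] -> pop 1, enqueue [none], visited so far: [43, 24, 45, 1]
  queue [40, 47] -> pop 40, enqueue [25, 41], visited so far: [43, 24, 45, 1, 40]
  queue [47, 25, 41] -> pop 47, enqueue [none], visited so far: [43, 24, 45, 1, 40, 47]
  queue [25, 41] -> pop 25, enqueue [none], visited so far: [43, 24, 45, 1, 40, 47, 25]
  queue [41] -> pop 41, enqueue [none], visited so far: [43, 24, 45, 1, 40, 47, 25, 41]
Result: [43, 24, 45, 1, 40, 47, 25, 41]


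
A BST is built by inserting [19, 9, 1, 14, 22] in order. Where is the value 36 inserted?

Starting tree (level order): [19, 9, 22, 1, 14]
Insertion path: 19 -> 22
Result: insert 36 as right child of 22
Final tree (level order): [19, 9, 22, 1, 14, None, 36]


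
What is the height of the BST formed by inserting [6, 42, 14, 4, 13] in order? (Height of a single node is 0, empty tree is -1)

Insertion order: [6, 42, 14, 4, 13]
Tree (level-order array): [6, 4, 42, None, None, 14, None, 13]
Compute height bottom-up (empty subtree = -1):
  height(4) = 1 + max(-1, -1) = 0
  height(13) = 1 + max(-1, -1) = 0
  height(14) = 1 + max(0, -1) = 1
  height(42) = 1 + max(1, -1) = 2
  height(6) = 1 + max(0, 2) = 3
Height = 3


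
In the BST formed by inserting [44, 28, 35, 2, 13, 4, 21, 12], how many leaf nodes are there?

Tree built from: [44, 28, 35, 2, 13, 4, 21, 12]
Tree (level-order array): [44, 28, None, 2, 35, None, 13, None, None, 4, 21, None, 12]
Rule: A leaf has 0 children.
Per-node child counts:
  node 44: 1 child(ren)
  node 28: 2 child(ren)
  node 2: 1 child(ren)
  node 13: 2 child(ren)
  node 4: 1 child(ren)
  node 12: 0 child(ren)
  node 21: 0 child(ren)
  node 35: 0 child(ren)
Matching nodes: [12, 21, 35]
Count of leaf nodes: 3


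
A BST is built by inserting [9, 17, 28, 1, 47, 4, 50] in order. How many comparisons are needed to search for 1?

Search path for 1: 9 -> 1
Found: True
Comparisons: 2


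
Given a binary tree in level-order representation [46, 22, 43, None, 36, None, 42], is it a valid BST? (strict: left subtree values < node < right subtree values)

Level-order array: [46, 22, 43, None, 36, None, 42]
Validate using subtree bounds (lo, hi): at each node, require lo < value < hi,
then recurse left with hi=value and right with lo=value.
Preorder trace (stopping at first violation):
  at node 46 with bounds (-inf, +inf): OK
  at node 22 with bounds (-inf, 46): OK
  at node 36 with bounds (22, 46): OK
  at node 43 with bounds (46, +inf): VIOLATION
Node 43 violates its bound: not (46 < 43 < +inf).
Result: Not a valid BST


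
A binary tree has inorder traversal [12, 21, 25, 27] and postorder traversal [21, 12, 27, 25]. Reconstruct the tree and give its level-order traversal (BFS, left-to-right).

Inorder:   [12, 21, 25, 27]
Postorder: [21, 12, 27, 25]
Algorithm: postorder visits root last, so walk postorder right-to-left;
each value is the root of the current inorder slice — split it at that
value, recurse on the right subtree first, then the left.
Recursive splits:
  root=25; inorder splits into left=[12, 21], right=[27]
  root=27; inorder splits into left=[], right=[]
  root=12; inorder splits into left=[], right=[21]
  root=21; inorder splits into left=[], right=[]
Reconstructed level-order: [25, 12, 27, 21]


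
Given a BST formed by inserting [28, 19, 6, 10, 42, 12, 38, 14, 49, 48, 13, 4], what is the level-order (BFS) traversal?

Tree insertion order: [28, 19, 6, 10, 42, 12, 38, 14, 49, 48, 13, 4]
Tree (level-order array): [28, 19, 42, 6, None, 38, 49, 4, 10, None, None, 48, None, None, None, None, 12, None, None, None, 14, 13]
BFS from the root, enqueuing left then right child of each popped node:
  queue [28] -> pop 28, enqueue [19, 42], visited so far: [28]
  queue [19, 42] -> pop 19, enqueue [6], visited so far: [28, 19]
  queue [42, 6] -> pop 42, enqueue [38, 49], visited so far: [28, 19, 42]
  queue [6, 38, 49] -> pop 6, enqueue [4, 10], visited so far: [28, 19, 42, 6]
  queue [38, 49, 4, 10] -> pop 38, enqueue [none], visited so far: [28, 19, 42, 6, 38]
  queue [49, 4, 10] -> pop 49, enqueue [48], visited so far: [28, 19, 42, 6, 38, 49]
  queue [4, 10, 48] -> pop 4, enqueue [none], visited so far: [28, 19, 42, 6, 38, 49, 4]
  queue [10, 48] -> pop 10, enqueue [12], visited so far: [28, 19, 42, 6, 38, 49, 4, 10]
  queue [48, 12] -> pop 48, enqueue [none], visited so far: [28, 19, 42, 6, 38, 49, 4, 10, 48]
  queue [12] -> pop 12, enqueue [14], visited so far: [28, 19, 42, 6, 38, 49, 4, 10, 48, 12]
  queue [14] -> pop 14, enqueue [13], visited so far: [28, 19, 42, 6, 38, 49, 4, 10, 48, 12, 14]
  queue [13] -> pop 13, enqueue [none], visited so far: [28, 19, 42, 6, 38, 49, 4, 10, 48, 12, 14, 13]
Result: [28, 19, 42, 6, 38, 49, 4, 10, 48, 12, 14, 13]


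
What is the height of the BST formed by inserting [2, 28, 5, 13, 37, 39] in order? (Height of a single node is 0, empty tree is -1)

Insertion order: [2, 28, 5, 13, 37, 39]
Tree (level-order array): [2, None, 28, 5, 37, None, 13, None, 39]
Compute height bottom-up (empty subtree = -1):
  height(13) = 1 + max(-1, -1) = 0
  height(5) = 1 + max(-1, 0) = 1
  height(39) = 1 + max(-1, -1) = 0
  height(37) = 1 + max(-1, 0) = 1
  height(28) = 1 + max(1, 1) = 2
  height(2) = 1 + max(-1, 2) = 3
Height = 3


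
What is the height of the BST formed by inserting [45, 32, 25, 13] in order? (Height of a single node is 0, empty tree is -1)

Insertion order: [45, 32, 25, 13]
Tree (level-order array): [45, 32, None, 25, None, 13]
Compute height bottom-up (empty subtree = -1):
  height(13) = 1 + max(-1, -1) = 0
  height(25) = 1 + max(0, -1) = 1
  height(32) = 1 + max(1, -1) = 2
  height(45) = 1 + max(2, -1) = 3
Height = 3


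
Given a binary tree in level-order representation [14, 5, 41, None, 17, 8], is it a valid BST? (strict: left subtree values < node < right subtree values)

Level-order array: [14, 5, 41, None, 17, 8]
Validate using subtree bounds (lo, hi): at each node, require lo < value < hi,
then recurse left with hi=value and right with lo=value.
Preorder trace (stopping at first violation):
  at node 14 with bounds (-inf, +inf): OK
  at node 5 with bounds (-inf, 14): OK
  at node 17 with bounds (5, 14): VIOLATION
Node 17 violates its bound: not (5 < 17 < 14).
Result: Not a valid BST


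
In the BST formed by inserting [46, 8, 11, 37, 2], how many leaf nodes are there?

Tree built from: [46, 8, 11, 37, 2]
Tree (level-order array): [46, 8, None, 2, 11, None, None, None, 37]
Rule: A leaf has 0 children.
Per-node child counts:
  node 46: 1 child(ren)
  node 8: 2 child(ren)
  node 2: 0 child(ren)
  node 11: 1 child(ren)
  node 37: 0 child(ren)
Matching nodes: [2, 37]
Count of leaf nodes: 2


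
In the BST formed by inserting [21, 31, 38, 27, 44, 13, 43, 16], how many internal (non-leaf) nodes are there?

Tree built from: [21, 31, 38, 27, 44, 13, 43, 16]
Tree (level-order array): [21, 13, 31, None, 16, 27, 38, None, None, None, None, None, 44, 43]
Rule: An internal node has at least one child.
Per-node child counts:
  node 21: 2 child(ren)
  node 13: 1 child(ren)
  node 16: 0 child(ren)
  node 31: 2 child(ren)
  node 27: 0 child(ren)
  node 38: 1 child(ren)
  node 44: 1 child(ren)
  node 43: 0 child(ren)
Matching nodes: [21, 13, 31, 38, 44]
Count of internal (non-leaf) nodes: 5


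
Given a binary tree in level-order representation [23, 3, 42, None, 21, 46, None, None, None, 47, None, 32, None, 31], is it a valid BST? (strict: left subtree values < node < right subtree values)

Level-order array: [23, 3, 42, None, 21, 46, None, None, None, 47, None, 32, None, 31]
Validate using subtree bounds (lo, hi): at each node, require lo < value < hi,
then recurse left with hi=value and right with lo=value.
Preorder trace (stopping at first violation):
  at node 23 with bounds (-inf, +inf): OK
  at node 3 with bounds (-inf, 23): OK
  at node 21 with bounds (3, 23): OK
  at node 42 with bounds (23, +inf): OK
  at node 46 with bounds (23, 42): VIOLATION
Node 46 violates its bound: not (23 < 46 < 42).
Result: Not a valid BST


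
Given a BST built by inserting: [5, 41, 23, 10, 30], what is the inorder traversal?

Tree insertion order: [5, 41, 23, 10, 30]
Tree (level-order array): [5, None, 41, 23, None, 10, 30]
Inorder traversal: [5, 10, 23, 30, 41]


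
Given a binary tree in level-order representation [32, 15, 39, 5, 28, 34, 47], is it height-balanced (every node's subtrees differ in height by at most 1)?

Tree (level-order array): [32, 15, 39, 5, 28, 34, 47]
Definition: a tree is height-balanced if, at every node, |h(left) - h(right)| <= 1 (empty subtree has height -1).
Bottom-up per-node check:
  node 5: h_left=-1, h_right=-1, diff=0 [OK], height=0
  node 28: h_left=-1, h_right=-1, diff=0 [OK], height=0
  node 15: h_left=0, h_right=0, diff=0 [OK], height=1
  node 34: h_left=-1, h_right=-1, diff=0 [OK], height=0
  node 47: h_left=-1, h_right=-1, diff=0 [OK], height=0
  node 39: h_left=0, h_right=0, diff=0 [OK], height=1
  node 32: h_left=1, h_right=1, diff=0 [OK], height=2
All nodes satisfy the balance condition.
Result: Balanced


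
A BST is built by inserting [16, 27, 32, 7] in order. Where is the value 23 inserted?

Starting tree (level order): [16, 7, 27, None, None, None, 32]
Insertion path: 16 -> 27
Result: insert 23 as left child of 27
Final tree (level order): [16, 7, 27, None, None, 23, 32]
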